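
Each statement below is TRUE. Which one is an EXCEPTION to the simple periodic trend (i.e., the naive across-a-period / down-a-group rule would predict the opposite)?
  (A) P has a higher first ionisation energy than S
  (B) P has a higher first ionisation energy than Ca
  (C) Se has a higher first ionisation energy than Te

(A)

The general trend: first ionisation energy increases across a period and decreases down a group.
(A) P (period 3, group 15) vs S (period 3, group 16): the stated order contradicts the simple trend.
(B) P (period 3, group 15) vs Ca (period 4, group 2): the stated order agrees with the simple trend.
(C) Se (period 4, group 16) vs Te (period 5, group 16): the stated order agrees with the simple trend.
The exception is (A): S (3p⁴) ionizes more easily than half-filled P (3p³) because the paired 3p electron in S is pushed out by e⁻–e⁻ repulsion.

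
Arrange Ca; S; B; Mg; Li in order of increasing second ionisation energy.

Ca < Mg < S < B < Li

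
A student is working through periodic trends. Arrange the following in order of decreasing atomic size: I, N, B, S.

B is in period 2, group 13; N is in period 2, group 15; S is in period 3, group 16; I is in period 5, group 17.
Moving right in a period, electrons are added to the same shell under a stronger nuclear pull, so atoms get smaller; moving down, a new shell is opened and atoms get larger.
Neither a single period nor a single group — weigh both effects.
B > N: B lies to the left of N in period 2, so the across-period effect alone puts B larger.
S > B: period and group pull opposite ways; the down-group shift dominates (103 vs 85 pm).
I > S: period and group pull opposite ways; the down-group shift dominates (133 vs 103 pm).
Tabulated atomic radius (pm): B 85, N 71, S 103, I 133.
So from largest to smallest: I > S > B > N.

I, S, B, N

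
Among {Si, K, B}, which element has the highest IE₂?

K

After 1 electron has been removed, what remains? Si⁺ still has 3 valence electrons; K⁺ is the bare [Ar] core; B⁺ still has 2 valence electrons.
Core electrons are held far more tightly than valence electrons, so K tops the IE_2 order.
Valence configurations: Si⁺ [Ne]3s²3p¹, B⁺ [He]2s².
The numbers (kJ/mol): Si 1577, K 3052, B 2427.
Putting it together, IE_2: Si < B < K.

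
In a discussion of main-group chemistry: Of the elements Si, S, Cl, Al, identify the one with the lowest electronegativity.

Electronegativity increases across a period and decreases down a group, tracking effective nuclear charge and atomic size.
All lie in period 3, so electronegativity increases left to right.
The lowest electronegativity among these belongs to Al.

Al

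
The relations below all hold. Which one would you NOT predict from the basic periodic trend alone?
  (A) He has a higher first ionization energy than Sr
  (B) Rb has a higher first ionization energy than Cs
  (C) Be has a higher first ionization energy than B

(C)

The general trend: first ionization energy increases across a period and decreases down a group.
(A) He (period 1, group 18) vs Sr (period 5, group 2): the stated order agrees with the simple trend.
(B) Rb (period 5, group 1) vs Cs (period 6, group 1): the stated order agrees with the simple trend.
(C) Be (period 2, group 2) vs B (period 2, group 13): the stated order contradicts the simple trend.
The exception is (C): removing B's lone 2p electron is easier than breaking Be's filled 2s².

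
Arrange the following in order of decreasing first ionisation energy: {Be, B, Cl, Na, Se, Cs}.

Cl, Se, Be, B, Na, Cs

Be is in period 2, group 2; B is in period 2, group 13; Na is in period 3, group 1; Cl is in period 3, group 17; Se is in period 4, group 16; Cs is in period 6, group 1.
First ionization energy rises across a period (greater Z_eff holds electrons more tightly) and falls down a group (valence electrons are farther from the nucleus).
Neither a single period nor a single group — weigh both effects.
Na > Cs: they share group 1; the group trend gives Na the larger value.
B > Na: relative to Na, both the across-period and down-group shifts push B's first ionization energy up.
Be > B: this pair runs against the simple trend — see the exception note.
Se > Be: period and group pull opposite ways; the across-period shift dominates (941 vs 900 kJ/mol).
Cl > Se: relative to Se, both the across-period and down-group shifts push Cl's first ionization energy up.
Note the exception: Be has a higher first ionization energy than B, contrary to the simple trend — removing B's lone 2p electron is easier than breaking Be's filled 2s².
Approximate values (kJ/mol): Be 900, B 801, Na 496, Cl 1251, Se 941, Cs 376.
So from highest to lowest: Cl > Se > Be > B > Na > Cs.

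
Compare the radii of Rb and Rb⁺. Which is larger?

Forming Rb⁺ removes 1 electron from Rb. Fewer electrons for the same nuclear charge means less shielding and a higher Z_eff on the remaining electrons, and for main-group metals the entire outer shell is lost.
A cation is smaller than its parent atom: Rb⁺ < Rb.

Rb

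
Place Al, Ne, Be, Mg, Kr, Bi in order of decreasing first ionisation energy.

Across a period the outer electron is held more tightly (higher IE₁); down a group it sits in a higher shell, more shielded, and comes off more easily.
Here both period and group differ, so the two effects have to be weighed against each other.
Bi > Al: period and group pull opposite ways; the across-period shift dominates (703 vs 578 kJ/mol).
Mg > Bi: the two effects oppose for this pair; the down-group effect wins (738 vs 703 kJ/mol).
Be > Mg: they share group 2; the group trend gives Be the larger value.
Kr > Be: the two effects oppose for this pair; the across-period effect wins (1351 vs 900 kJ/mol).
Ne > Kr: Ne sits above Kr in group 18, so the down-group effect alone puts Ne higher.
Note the exception: Mg has a higher first ionization energy than Al, contrary to the simple trend — Al's single 3p electron is easier to remove than one from Mg's filled 3s².
For reference (kJ/mol): Be 900, Ne 2081, Mg 738, Al 578, Kr 1351, Bi 703.
So from highest to lowest: Ne > Kr > Be > Mg > Bi > Al.

Ne, Kr, Be, Mg, Bi, Al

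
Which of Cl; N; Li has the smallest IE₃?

IE_3 is the cost of taking one more electron from the +2 cation: Cl²⁺ still has 5 valence electrons; N²⁺ still has 3 valence electrons; Li²⁺ is already 1 electron into the core.
Core electrons are held far more tightly than valence electrons, so Li tops the IE_3 order.
Valence configurations: Cl²⁺ [Ne]3s²3p³, N²⁺ [He]2s²2p¹.
Approximate IE_3 values (kJ/mol): Cl 3822, N 4578, Li 11815.
Overall IE_3 order: Cl < N < Li.

Cl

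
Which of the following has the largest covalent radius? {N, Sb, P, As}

N is in period 2, group 15; P is in period 3, group 15; As is in period 4, group 15; Sb is in period 5, group 15.
Across a period the added protons contract the valence shell; down a group each new principal shell makes the atom larger.
All are in group 15, so atomic radius increases down the group.
The largest covalent radius among these belongs to Sb.

Sb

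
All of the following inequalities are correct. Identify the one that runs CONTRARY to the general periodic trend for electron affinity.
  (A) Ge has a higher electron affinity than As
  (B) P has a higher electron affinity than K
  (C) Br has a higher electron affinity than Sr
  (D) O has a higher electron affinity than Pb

The general trend: electron affinity increases across a period and decreases down a group.
(A) Ge (period 4, group 14) vs As (period 4, group 15): the stated order contradicts the simple trend.
(B) P (period 3, group 15) vs K (period 4, group 1): the stated order agrees with the simple trend.
(C) Br (period 4, group 17) vs Sr (period 5, group 2): the stated order agrees with the simple trend.
(D) O (period 2, group 16) vs Pb (period 6, group 14): the stated order agrees with the simple trend.
The exception is (A): adding an electron to As's half-filled 4p³ is unfavourable, so Ge (4p²) has the more exothermic EA.

(A)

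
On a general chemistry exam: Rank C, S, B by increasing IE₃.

S < B < C

IE_3 is the cost of taking one more electron from the +2 cation: C²⁺ still has 2 valence electrons; S²⁺ still has 4 valence electrons; B²⁺ still has 1 valence electron.
All are still removing valence electrons, so compare the +2 ions as you would atoms: IE_3 generally rises across a period (higher Z_eff) and falls down a group (larger shell), subject to the usual subshell exceptions.
Valence configurations: C²⁺ [He]2s², S²⁺ [Ne]3s²3p², B²⁺ [He]2s¹.
The numbers (kJ/mol): C 4620, S 3357, B 3660.
Putting it together, IE_3: S < B < C.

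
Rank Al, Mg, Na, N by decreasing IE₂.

Na > N > Al > Mg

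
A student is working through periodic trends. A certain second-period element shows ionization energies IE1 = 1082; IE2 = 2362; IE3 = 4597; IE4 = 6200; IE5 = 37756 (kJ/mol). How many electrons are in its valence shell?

Look for the largest jump between consecutive ionization energies: IE5/IE4 ≈ 6.1, far larger than any earlier ratio.
That jump marks the point where a core electron is being removed. So the atom has 4 valence electrons.

4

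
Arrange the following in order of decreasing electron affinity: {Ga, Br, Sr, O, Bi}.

Br > O > Bi > Ga > Sr

O is in period 2, group 16; Ga is in period 4, group 13; Br is in period 4, group 17; Sr is in period 5, group 2; Bi is in period 6, group 15.
Atoms with high Z_eff and room in the valence shell (especially the halogens) have the most exothermic electron affinities.
These span different periods and groups, so the two trends combine.
Ga > Sr: relative to Sr, both the across-period and down-group shifts push Ga's electron affinity up.
Bi > Ga: the two effects oppose for this pair; the across-period effect wins (91 vs 29 kJ/mol).
O > Bi: relative to Bi, both the across-period and down-group shifts push O's electron affinity up.
Br > O: the two effects oppose for this pair; the across-period effect wins (325 vs 141 kJ/mol).
Tabulated electron affinity (kJ/mol): O 141, Ga 29, Br 325, Sr 5, Bi 91.
So from highest to lowest: Br > O > Bi > Ga > Sr.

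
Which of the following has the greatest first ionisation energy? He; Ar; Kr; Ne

He is in period 1, group 18; Ne is in period 2, group 18; Ar is in period 3, group 18; Kr is in period 4, group 18.
Removing the outermost electron gets harder across a period and easier down a group.
All are in group 18, so first ionization energy increases up the group.
The greatest first ionisation energy among these belongs to He.

He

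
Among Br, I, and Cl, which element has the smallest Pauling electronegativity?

Cl is in period 3, group 17; Br is in period 4, group 17; I is in period 5, group 17.
Smaller atoms with higher effective nuclear charge are more electronegative.
All are in group 17, so electronegativity increases up the group.
The smallest Pauling electronegativity among these belongs to I.

I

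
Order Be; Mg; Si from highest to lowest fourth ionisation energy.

The fourth ionization energy removes an electron from the +3 ion. For each element: Be³⁺ is already 1 electron into the core; Mg³⁺ is already 1 electron into the core; Si³⁺ still has 1 valence electron.
Core electrons are held far more tightly than valence electrons, so Mg and Be top the IE_4 order.
Tabulated IE_4 (kJ/mol): Be 21007, Mg 10543, Si 4356.
Overall IE_4 order: Si < Mg < Be.

Be > Mg > Si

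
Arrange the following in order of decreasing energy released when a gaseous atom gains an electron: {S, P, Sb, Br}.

EA tends to increase across a period and decrease down a group, though the pattern is less regular than for IE or radius.
These span different periods and groups, so the two trends combine.
Sb > P: this pair runs against the simple trend — see the exception note.
S > Sb: relative to Sb, both the across-period and down-group shifts push S's electron affinity up.
Br > S: the two effects oppose for this pair; the across-period effect wins (325 vs 200 kJ/mol).
Note the exception: Sb has a higher electron affinity than P, contrary to the simple trend — both are half-filled np³, but the pairing/repulsion penalty for the added electron shrinks as the p orbitals become larger and more diffuse down the group, and for Sb that outweighs the weaker nuclear attraction.
Tabulated electron affinity (kJ/mol): P 72, S 200, Br 325, Sb 103.
So from highest to lowest: Br > S > Sb > P.

Br > S > Sb > P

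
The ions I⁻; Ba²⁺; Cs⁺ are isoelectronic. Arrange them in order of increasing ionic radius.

Ba²⁺ < Cs⁺ < I⁻

All of these have 54 electrons, so size is governed by nuclear charge alone: the more protons, the stronger the pull on the same electron cloud, and the smaller the ion.
Nuclear charges: Ba²⁺ (Z=56), Cs⁺ (Z=55), I⁻ (Z=53).
Smallest to largest: Ba²⁺ < Cs⁺ < I⁻.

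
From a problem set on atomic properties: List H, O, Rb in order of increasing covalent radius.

H < O < Rb

H is in period 1, group 1; O is in period 2, group 16; Rb is in period 5, group 1.
Across a period the added protons contract the valence shell; down a group each new principal shell makes the atom larger.
Here both period and group differ, so the two effects have to be weighed against each other.
O > H: period and group pull opposite ways; the down-group shift dominates (63 vs 32 pm).
Rb > O: relative to O, both the across-period and down-group shifts push Rb's atomic radius up.
Approximate values (pm): H 32, O 63, Rb 210.
So from smallest to largest: H < O < Rb.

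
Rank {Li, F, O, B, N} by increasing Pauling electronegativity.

Li, B, N, O, F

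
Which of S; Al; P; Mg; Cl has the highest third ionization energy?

Consider each +2 ion: S²⁺ still has 4 valence electrons; Al²⁺ still has 1 valence electron; P²⁺ still has 3 valence electrons; Mg²⁺ is the bare [Ne] core; Cl²⁺ still has 5 valence electrons.
Breaking into a closed-shell core is much more expensive than removing a leftover valence electron — Mg has the largest IE_3 here.
Valence configurations: S²⁺ [Ne]3s²3p², Al²⁺ [Ne]3s¹, P²⁺ [Ne]3s²3p¹, Cl²⁺ [Ne]3s²3p³.
The numbers (kJ/mol): S 3357, Al 2745, P 2914, Mg 7733, Cl 3822.
Hence IE_3: Al < P < S < Cl < Mg.

Mg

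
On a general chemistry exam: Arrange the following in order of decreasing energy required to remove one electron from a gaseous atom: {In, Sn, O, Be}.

O, Be, Sn, In

First ionization energy rises across a period (greater Z_eff holds electrons more tightly) and falls down a group (valence electrons are farther from the nucleus).
Neither a single period nor a single group — weigh both effects.
Sn > In: Sn lies to the right of In in period 5, so the across-period effect alone puts Sn higher.
Be > Sn: the two effects oppose for this pair; the down-group effect wins (900 vs 709 kJ/mol).
O > Be: O lies to the right of Be in period 2, so the across-period effect alone puts O higher.
Tabulated first ionization energy (kJ/mol): Be 900, O 1314, In 558, Sn 709.
So from highest to lowest: O > Be > Sn > In.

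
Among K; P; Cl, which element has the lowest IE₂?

Consider each +1 ion: K⁺ is the bare [Ar] core; P⁺ still has 4 valence electrons; Cl⁺ still has 6 valence electrons.
Pulling an electron out of a noble-gas core costs far more than removing a remaining valence electron, so K sits at the high end of IE_2.
Valence configurations: P⁺ [Ne]3s²3p², Cl⁺ [Ne]3s²3p⁴.
Approximate IE_2 values (kJ/mol): K 3052, P 1907, Cl 2298.
Hence IE_2: P < Cl < K.

P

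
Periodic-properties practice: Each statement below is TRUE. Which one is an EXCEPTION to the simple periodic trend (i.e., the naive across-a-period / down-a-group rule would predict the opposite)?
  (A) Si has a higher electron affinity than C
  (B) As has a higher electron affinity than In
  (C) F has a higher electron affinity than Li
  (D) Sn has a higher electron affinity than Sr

(A)

The general trend: electron affinity increases across a period and decreases down a group.
(A) Si (period 3, group 14) vs C (period 2, group 14): the stated order contradicts the simple trend.
(B) As (period 4, group 15) vs In (period 5, group 13): the stated order agrees with the simple trend.
(C) F (period 2, group 17) vs Li (period 2, group 1): the stated order agrees with the simple trend.
(D) Sn (period 5, group 14) vs Sr (period 5, group 2): the stated order agrees with the simple trend.
The exception is (A): Si's larger, more diffuse 3p orbitals accept an added electron slightly more readily than C's compact 2p.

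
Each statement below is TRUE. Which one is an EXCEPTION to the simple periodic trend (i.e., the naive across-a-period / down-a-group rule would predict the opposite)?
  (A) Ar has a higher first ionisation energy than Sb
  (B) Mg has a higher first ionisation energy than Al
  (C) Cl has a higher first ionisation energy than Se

(B)

The general trend: first ionisation energy increases across a period and decreases down a group.
(A) Ar (period 3, group 18) vs Sb (period 5, group 15): the stated order agrees with the simple trend.
(B) Mg (period 3, group 2) vs Al (period 3, group 13): the stated order contradicts the simple trend.
(C) Cl (period 3, group 17) vs Se (period 4, group 16): the stated order agrees with the simple trend.
The exception is (B): Al's single 3p electron is easier to remove than one from Mg's filled 3s².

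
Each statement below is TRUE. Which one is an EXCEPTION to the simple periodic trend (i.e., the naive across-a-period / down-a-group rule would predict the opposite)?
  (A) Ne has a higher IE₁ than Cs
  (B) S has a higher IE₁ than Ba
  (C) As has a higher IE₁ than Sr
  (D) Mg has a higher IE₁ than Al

(D)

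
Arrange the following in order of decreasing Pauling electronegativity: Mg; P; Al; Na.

P > Al > Mg > Na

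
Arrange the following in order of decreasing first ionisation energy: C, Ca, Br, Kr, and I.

Kr > Br > C > I > Ca

IE₁ increases left→right with effective nuclear charge and decreases top→bottom as the valence shell moves farther out.
These span different periods and groups, so the two trends combine.
I > Ca: the two effects oppose for this pair; the across-period effect wins (1008 vs 590 kJ/mol).
C > I: period and group pull opposite ways; the down-group shift dominates (1086 vs 1008 kJ/mol).
Br > C: period and group pull opposite ways; the across-period shift dominates (1140 vs 1086 kJ/mol).
Kr > Br: both are in period 4; the period trend gives Kr the larger value.
Tabulated first ionization energy (kJ/mol): C 1086, Ca 590, Br 1140, Kr 1351, I 1008.
So from highest to lowest: Kr > Br > C > I > Ca.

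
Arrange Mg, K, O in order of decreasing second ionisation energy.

O > K > Mg

After 1 electron has been removed, what remains? Mg⁺ still has 1 valence electron; K⁺ is the bare [Ar] core; O⁺ still has 5 valence electrons.
Usually core removal costs more than valence removal, but here the competition is close: a tightly held n=2 valence electron can cost more to remove than an n=3 core electron, so the actual values have to decide it.
Valence configurations: Mg⁺ [Ne]3s¹, O⁺ [He]2s²2p³.
The numbers (kJ/mol): Mg 1451, K 3052, O 3388.
Putting it together, IE_2: Mg < K < O.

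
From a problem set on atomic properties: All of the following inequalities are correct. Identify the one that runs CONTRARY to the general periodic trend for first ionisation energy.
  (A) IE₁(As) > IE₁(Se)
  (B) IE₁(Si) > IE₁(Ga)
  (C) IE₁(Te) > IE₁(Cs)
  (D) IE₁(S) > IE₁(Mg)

(A)

The general trend: first ionisation energy increases across a period and decreases down a group.
(A) As (period 4, group 15) vs Se (period 4, group 16): the stated order contradicts the simple trend.
(B) Si (period 3, group 14) vs Ga (period 4, group 13): the stated order agrees with the simple trend.
(C) Te (period 5, group 16) vs Cs (period 6, group 1): the stated order agrees with the simple trend.
(D) S (period 3, group 16) vs Mg (period 3, group 2): the stated order agrees with the simple trend.
The exception is (A): Se (4p⁴) ionizes more easily than half-filled As (4p³).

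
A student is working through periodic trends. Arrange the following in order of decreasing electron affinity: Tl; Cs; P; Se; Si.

Si is in period 3, group 14; P is in period 3, group 15; Se is in period 4, group 16; Cs is in period 6, group 1; Tl is in period 6, group 13.
EA tends to increase across a period and decrease down a group, though the pattern is less regular than for IE or radius.
Neither a single period nor a single group — weigh both effects.
Cs > Tl: this pair runs against the simple trend — see the exception note.
P > Cs: relative to Cs, both the across-period and down-group shifts push P's electron affinity up.
Si > P: this pair runs against the simple trend — see the exception note.
Se > Si: the two effects oppose for this pair; the across-period effect wins (195 vs 134 kJ/mol).
Note the exception: Cs has a higher electron affinity than Tl, contrary to the simple trend — Tl's ns²np¹ configuration gives only a small electron affinity — the sparsely filled np subshell binds an added electron weakly.
Note the exception: Si has a higher electron affinity than P, contrary to the simple trend — adding an electron to P's half-filled 3p³ is unfavourable, so Si (3p²) has the more exothermic EA.
Approximate values (kJ/mol): Si 134, P 72, Se 195, Cs 46, Tl 19.
So from highest to lowest: Se > Si > P > Cs > Tl.

Se > Si > P > Cs > Tl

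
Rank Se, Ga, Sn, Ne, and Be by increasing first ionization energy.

First ionization energy rises across a period (greater Z_eff holds electrons more tightly) and falls down a group (valence electrons are farther from the nucleus).
Neither a single period nor a single group — weigh both effects.
Sn > Ga: period and group pull opposite ways; the across-period shift dominates (709 vs 579 kJ/mol).
Be > Sn: period and group pull opposite ways; the down-group shift dominates (900 vs 709 kJ/mol).
Se > Be: period and group pull opposite ways; the across-period shift dominates (941 vs 900 kJ/mol).
Ne > Se: both effects reinforce here, so Ne is clearly the higher of the two.
Tabulated first ionization energy (kJ/mol): Be 900, Ne 2081, Ga 579, Se 941, Sn 709.
So from lowest to highest: Ga < Sn < Be < Se < Ne.

Ga, Sn, Be, Se, Ne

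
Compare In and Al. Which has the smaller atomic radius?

Al

Al is in period 3, group 13; In is in period 5, group 13.
Across a period the added protons contract the valence shell; down a group each new principal shell makes the atom larger.
All are in group 13, so atomic radius increases down the group.
So Al has the smaller atomic radius (Al < In).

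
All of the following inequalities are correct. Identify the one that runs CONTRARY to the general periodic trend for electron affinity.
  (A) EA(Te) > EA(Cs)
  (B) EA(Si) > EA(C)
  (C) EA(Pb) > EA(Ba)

The general trend: electron affinity increases across a period and decreases down a group.
(A) Te (period 5, group 16) vs Cs (period 6, group 1): the stated order agrees with the simple trend.
(B) Si (period 3, group 14) vs C (period 2, group 14): the stated order contradicts the simple trend.
(C) Pb (period 6, group 14) vs Ba (period 6, group 2): the stated order agrees with the simple trend.
The exception is (B): Si's larger, more diffuse 3p orbitals accept an added electron slightly more readily than C's compact 2p.

(B)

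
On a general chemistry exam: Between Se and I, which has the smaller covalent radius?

Se is in period 4, group 16; I is in period 5, group 17.
Radius decreases left→right (rising Z_eff, same n) and increases top→bottom (higher n).
These sit on a diagonal, where the across-period and down-group effects partly cancel.
I > Se: the two effects oppose for this pair; the down-group effect wins (133 vs 116 pm).
Approximate values (pm): Se 116, I 133.
So Se has the smaller covalent radius (Se < I).

Se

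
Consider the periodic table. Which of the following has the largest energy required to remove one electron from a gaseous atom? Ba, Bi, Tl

Bi

Ba is in period 6, group 2; Tl is in period 6, group 13; Bi is in period 6, group 15.
Across a period the outer electron is held more tightly (higher IE₁); down a group it sits in a higher shell, more shielded, and comes off more easily.
All lie in period 6, so first ionization energy increases left to right.
The largest energy required to remove one electron from a gaseous atom among these belongs to Bi.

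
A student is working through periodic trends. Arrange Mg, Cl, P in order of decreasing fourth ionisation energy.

Mg > Cl > P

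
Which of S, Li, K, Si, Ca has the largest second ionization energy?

Li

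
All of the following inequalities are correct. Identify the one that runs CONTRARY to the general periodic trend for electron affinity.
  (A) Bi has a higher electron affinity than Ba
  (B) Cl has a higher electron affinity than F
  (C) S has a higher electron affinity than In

The general trend: electron affinity increases across a period and decreases down a group.
(A) Bi (period 6, group 15) vs Ba (period 6, group 2): the stated order agrees with the simple trend.
(B) Cl (period 3, group 17) vs F (period 2, group 17): the stated order contradicts the simple trend.
(C) S (period 3, group 16) vs In (period 5, group 13): the stated order agrees with the simple trend.
The exception is (B): F's small 2p subshell makes the incoming electron feel strong e⁻–e⁻ repulsion, so Cl actually releases more energy on gaining an electron.

(B)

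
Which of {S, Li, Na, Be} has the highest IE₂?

Li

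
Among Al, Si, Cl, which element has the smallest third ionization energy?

Al

The third ionization energy removes an electron from the +2 ion. For each element: Al²⁺ still has 1 valence electron; Si²⁺ still has 2 valence electrons; Cl²⁺ still has 5 valence electrons.
All are still removing valence electrons, so compare the +2 ions as you would atoms: IE_3 generally rises across a period (higher Z_eff) and falls down a group (larger shell), subject to the usual subshell exceptions.
Valence configurations: Al²⁺ [Ne]3s¹, Si²⁺ [Ne]3s², Cl²⁺ [Ne]3s²3p³.
Tabulated IE_3 (kJ/mol): Al 2745, Si 3232, Cl 3822.
Hence IE_3: Al < Si < Cl.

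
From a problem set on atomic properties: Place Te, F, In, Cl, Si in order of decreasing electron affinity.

Cl > F > Te > Si > In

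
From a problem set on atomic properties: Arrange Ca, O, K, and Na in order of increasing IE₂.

Ca, K, O, Na

The second ionization energy removes an electron from the +1 ion. For each element: Ca⁺ still has 1 valence electron; O⁺ still has 5 valence electrons; K⁺ is the bare [Ar] core; Na⁺ is the bare [Ne] core.
Usually core removal costs more than valence removal, but here the competition is close: a tightly held n=2 valence electron can cost more to remove than an n=3 core electron, so the actual values have to decide it.
Valence configurations: Ca⁺ [Ar]4s¹, O⁺ [He]2s²2p³.
Approximate IE_2 values (kJ/mol): Ca 1145, O 3388, K 3052, Na 4562.
Putting it together, IE_2: Ca < K < O < Na.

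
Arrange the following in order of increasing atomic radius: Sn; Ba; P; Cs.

P is in period 3, group 15; Sn is in period 5, group 14; Cs is in period 6, group 1; Ba is in period 6, group 2.
Atomic radius shrinks across a period as nuclear charge pulls the same shell inward, and grows down a group as new shells are added.
Neither a single period nor a single group — weigh both effects.
Sn > P: both effects reinforce here, so Sn is clearly the larger of the two.
Ba > Sn: relative to Sn, both the across-period and down-group shifts push Ba's atomic radius up.
Cs > Ba: both are in period 6; the period trend gives Cs the larger value.
Tabulated atomic radius (pm): P 111, Sn 140, Cs 232, Ba 196.
So from smallest to largest: P < Sn < Ba < Cs.

P, Sn, Ba, Cs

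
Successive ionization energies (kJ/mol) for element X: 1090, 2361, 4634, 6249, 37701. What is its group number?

Group 14

Look for the largest jump between consecutive ionization energies: IE5/IE4 ≈ 6.0, far larger than any earlier ratio.
That jump marks the point where a core electron is being removed. So the atom has 4 valence electrons.
A main-group element with 4 valence electrons is in group 14.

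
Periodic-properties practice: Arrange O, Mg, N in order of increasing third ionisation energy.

Consider each +2 ion: O²⁺ still has 4 valence electrons; Mg²⁺ is the bare [Ne] core; N²⁺ still has 3 valence electrons.
Core electrons are held far more tightly than valence electrons, so Mg tops the IE_3 order.
Valence configurations: O²⁺ [He]2s²2p², N²⁺ [He]2s²2p¹.
Tabulated IE_3 (kJ/mol): O 5300, Mg 7733, N 4578.
Hence IE_3: N < O < Mg.

N, O, Mg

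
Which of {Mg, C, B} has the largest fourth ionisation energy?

B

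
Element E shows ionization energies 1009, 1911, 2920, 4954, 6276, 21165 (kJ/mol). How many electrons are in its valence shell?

Look for the largest jump between consecutive ionization energies: IE6/IE5 ≈ 3.4, far larger than any earlier ratio.
That jump marks the point where a core electron is being removed. So the atom has 5 valence electrons.

5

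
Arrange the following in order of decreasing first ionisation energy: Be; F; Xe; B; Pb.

F, Xe, Be, B, Pb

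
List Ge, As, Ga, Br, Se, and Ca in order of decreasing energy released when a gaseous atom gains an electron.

Br > Se > Ge > As > Ga > Ca

Ca is in period 4, group 2; Ga is in period 4, group 13; Ge is in period 4, group 14; As is in period 4, group 15; Se is in period 4, group 16; Br is in period 4, group 17.
Adding an electron releases more energy for atoms nearer the top right (short of the noble gases).
All lie in period 4; the across-period trend (electron affinity increases left to right) applies, with the exception below.
Note the exception: Ge has a higher electron affinity than As, contrary to the simple trend — adding an electron to As's half-filled 4p³ is unfavourable, so Ge (4p²) has the more exothermic EA.
Approximate values (kJ/mol): Ca 2, Ga 29, Ge 119, As 78, Se 195, Br 325.
So from highest to lowest: Br > Se > Ge > As > Ga > Ca.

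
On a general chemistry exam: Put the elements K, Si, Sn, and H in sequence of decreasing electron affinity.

Si, Sn, H, K

H is in period 1, group 1; Si is in period 3, group 14; K is in period 4, group 1; Sn is in period 5, group 14.
EA tends to increase across a period and decrease down a group, though the pattern is less regular than for IE or radius.
Here both period and group differ, so the two effects have to be weighed against each other.
H > K: H sits above K in group 1, so the down-group effect alone puts H higher.
Sn > H: period and group pull opposite ways; the across-period shift dominates (107 vs 73 kJ/mol).
Si > Sn: they share group 14; the group trend gives Si the larger value.
Tabulated electron affinity (kJ/mol): H 73, Si 134, K 48, Sn 107.
So from highest to lowest: Si > Sn > H > K.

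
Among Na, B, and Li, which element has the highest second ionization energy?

Li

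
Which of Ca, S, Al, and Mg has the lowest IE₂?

Ca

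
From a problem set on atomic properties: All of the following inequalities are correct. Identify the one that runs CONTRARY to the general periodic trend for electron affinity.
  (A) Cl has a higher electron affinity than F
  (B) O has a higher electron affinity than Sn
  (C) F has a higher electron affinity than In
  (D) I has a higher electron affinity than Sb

(A)

The general trend: electron affinity increases across a period and decreases down a group.
(A) Cl (period 3, group 17) vs F (period 2, group 17): the stated order contradicts the simple trend.
(B) O (period 2, group 16) vs Sn (period 5, group 14): the stated order agrees with the simple trend.
(C) F (period 2, group 17) vs In (period 5, group 13): the stated order agrees with the simple trend.
(D) I (period 5, group 17) vs Sb (period 5, group 15): the stated order agrees with the simple trend.
The exception is (A): F's small 2p subshell makes the incoming electron feel strong e⁻–e⁻ repulsion, so Cl actually releases more energy on gaining an electron.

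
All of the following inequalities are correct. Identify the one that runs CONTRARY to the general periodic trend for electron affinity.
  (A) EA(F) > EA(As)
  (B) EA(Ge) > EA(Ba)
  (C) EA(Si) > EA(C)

(C)

The general trend: electron affinity increases across a period and decreases down a group.
(A) F (period 2, group 17) vs As (period 4, group 15): the stated order agrees with the simple trend.
(B) Ge (period 4, group 14) vs Ba (period 6, group 2): the stated order agrees with the simple trend.
(C) Si (period 3, group 14) vs C (period 2, group 14): the stated order contradicts the simple trend.
The exception is (C): Si's larger, more diffuse 3p orbitals accept an added electron slightly more readily than C's compact 2p.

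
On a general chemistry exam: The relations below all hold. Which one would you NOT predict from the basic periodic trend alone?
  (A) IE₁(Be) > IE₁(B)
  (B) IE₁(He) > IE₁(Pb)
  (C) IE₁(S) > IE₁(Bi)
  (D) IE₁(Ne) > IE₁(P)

(A)

The general trend: first ionization energy increases across a period and decreases down a group.
(A) Be (period 2, group 2) vs B (period 2, group 13): the stated order contradicts the simple trend.
(B) He (period 1, group 18) vs Pb (period 6, group 14): the stated order agrees with the simple trend.
(C) S (period 3, group 16) vs Bi (period 6, group 15): the stated order agrees with the simple trend.
(D) Ne (period 2, group 18) vs P (period 3, group 15): the stated order agrees with the simple trend.
The exception is (A): removing B's lone 2p electron is easier than breaking Be's filled 2s².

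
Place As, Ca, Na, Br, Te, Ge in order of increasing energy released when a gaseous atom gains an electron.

Ca < Na < As < Ge < Te < Br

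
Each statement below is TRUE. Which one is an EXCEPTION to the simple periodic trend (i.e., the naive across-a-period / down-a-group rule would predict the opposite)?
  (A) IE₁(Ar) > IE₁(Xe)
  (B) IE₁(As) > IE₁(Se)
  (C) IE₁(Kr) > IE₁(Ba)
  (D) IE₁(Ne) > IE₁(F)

(B)

The general trend: first ionisation energy increases across a period and decreases down a group.
(A) Ar (period 3, group 18) vs Xe (period 5, group 18): the stated order agrees with the simple trend.
(B) As (period 4, group 15) vs Se (period 4, group 16): the stated order contradicts the simple trend.
(C) Kr (period 4, group 18) vs Ba (period 6, group 2): the stated order agrees with the simple trend.
(D) Ne (period 2, group 18) vs F (period 2, group 17): the stated order agrees with the simple trend.
The exception is (B): Se (4p⁴) ionizes more easily than half-filled As (4p³).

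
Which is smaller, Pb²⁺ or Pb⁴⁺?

Both ions have Z = 82 protons, but Pb⁴⁺ has lost more electrons, so its remaining electrons feel a larger effective nuclear charge per electron and are pulled in more tightly.
Higher positive charge → smaller ion, so Pb²⁺ > Pb⁴⁺.

Pb⁴⁺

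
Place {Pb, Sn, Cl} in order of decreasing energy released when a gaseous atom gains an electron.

Cl is in period 3, group 17; Sn is in period 5, group 14; Pb is in period 6, group 14.
Atoms with high Z_eff and room in the valence shell (especially the halogens) have the most exothermic electron affinities.
Neither a single period nor a single group — weigh both effects.
Sn > Pb: Sn sits above Pb in group 14, so the down-group effect alone puts Sn higher.
Cl > Sn: relative to Sn, both the across-period and down-group shifts push Cl's electron affinity up.
For reference (kJ/mol): Cl 349, Sn 107, Pb 35.
So from highest to lowest: Cl > Sn > Pb.

Cl > Sn > Pb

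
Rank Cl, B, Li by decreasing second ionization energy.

Li > B > Cl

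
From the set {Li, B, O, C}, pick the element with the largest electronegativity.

Li is in period 2, group 1; B is in period 2, group 13; C is in period 2, group 14; O is in period 2, group 16.
Electronegativity increases across a period and decreases down a group, tracking effective nuclear charge and atomic size.
All lie in period 2, so electronegativity increases left to right.
The largest electronegativity among these belongs to O.

O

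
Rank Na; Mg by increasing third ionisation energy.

The third ionization energy removes an electron from the +2 ion. For each element: Na²⁺ is already 1 electron into the core; Mg²⁺ is the bare [Ne] core.
All of these are removing an electron from a noble-gas core or deeper; the smaller core (lower principal quantum number) is held far more tightly, and within a period the higher nuclear charge binds the same core more tightly.
Approximate IE_3 values (kJ/mol): Na 6910, Mg 7733.
Hence IE_3: Na < Mg.

Na < Mg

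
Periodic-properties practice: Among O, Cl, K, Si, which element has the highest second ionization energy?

Consider each +1 ion: O⁺ still has 5 valence electrons; Cl⁺ still has 6 valence electrons; K⁺ is the bare [Ar] core; Si⁺ still has 3 valence electrons.
Usually core removal costs more than valence removal, but here the competition is close: a tightly held n=2 valence electron can cost more to remove than an n=3 core electron, so the actual values have to decide it.
Valence configurations: O⁺ [He]2s²2p³, Cl⁺ [Ne]3s²3p⁴, Si⁺ [Ne]3s²3p¹.
Approximate IE_2 values (kJ/mol): O 3388, Cl 2298, K 3052, Si 1577.
Hence IE_2: Si < Cl < K < O.

O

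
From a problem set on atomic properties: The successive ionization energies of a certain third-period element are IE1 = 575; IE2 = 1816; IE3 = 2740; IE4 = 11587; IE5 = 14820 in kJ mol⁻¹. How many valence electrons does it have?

3

Look for the largest jump between consecutive ionization energies: IE4/IE3 ≈ 4.2, far larger than any earlier ratio.
That jump marks the point where a core electron is being removed. So the atom has 3 valence electrons.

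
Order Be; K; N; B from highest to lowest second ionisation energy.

IE_2 is the cost of taking one more electron from the +1 cation: Be⁺ still has 1 valence electron; K⁺ is the bare [Ar] core; N⁺ still has 4 valence electrons; B⁺ still has 2 valence electrons.
Pulling an electron out of a noble-gas core costs far more than removing a remaining valence electron, so K sits at the high end of IE_2.
Valence configurations: Be⁺ [He]2s¹, N⁺ [He]2s²2p², B⁺ [He]2s².
Approximate IE_2 values (kJ/mol): Be 1757, K 3052, N 2856, B 2427.
Overall IE_2 order: Be < B < N < K.

K > N > B > Be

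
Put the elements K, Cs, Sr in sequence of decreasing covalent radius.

Cs > K > Sr

K is in period 4, group 1; Sr is in period 5, group 2; Cs is in period 6, group 1.
Atomic radius shrinks across a period as nuclear charge pulls the same shell inward, and grows down a group as new shells are added.
Neither a single period nor a single group — weigh both effects.
K > Sr: period and group pull opposite ways; the across-period shift dominates (196 vs 185 pm).
Cs > K: Cs sits below K in group 1, so the down-group effect alone puts Cs larger.
For reference (pm): K 196, Sr 185, Cs 232.
So from largest to smallest: Cs > K > Sr.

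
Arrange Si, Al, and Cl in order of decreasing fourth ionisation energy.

The fourth ionization energy removes an electron from the +3 ion. For each element: Si³⁺ still has 1 valence electron; Al³⁺ is the bare [Ne] core; Cl³⁺ still has 4 valence electrons.
Breaking into a closed-shell core is much more expensive than removing a leftover valence electron — Al has the largest IE_4 here.
Valence configurations: Si³⁺ [Ne]3s¹, Cl³⁺ [Ne]3s²3p².
Approximate IE_4 values (kJ/mol): Si 4356, Al 11577, Cl 5159.
Hence IE_4: Si < Cl < Al.

Al, Cl, Si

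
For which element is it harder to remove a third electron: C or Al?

C

The third ionization energy removes an electron from the +2 ion. For each element: C²⁺ still has 2 valence electrons; Al²⁺ still has 1 valence electron.
All are still removing valence electrons, so compare the +2 ions as you would atoms: IE_3 generally rises across a period (higher Z_eff) and falls down a group (larger shell), subject to the usual subshell exceptions.
Valence configurations: C²⁺ [He]2s², Al²⁺ [Ne]3s¹.
Approximate IE_3 values (kJ/mol): C 4620, Al 2745.
Hence IE_3: Al < C.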